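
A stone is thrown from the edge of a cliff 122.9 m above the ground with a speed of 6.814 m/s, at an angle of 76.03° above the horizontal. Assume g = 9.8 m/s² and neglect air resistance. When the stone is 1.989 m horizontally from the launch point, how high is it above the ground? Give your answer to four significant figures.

v_x = 6.814 cos 76.03° = 1.6450 m/s, v_y0 = 6.814 sin 76.03° = 6.6125 m/s.
Time to reach x = 1.989 m: t = x / v_x = 1.989 / 1.6450 = 1.2091 s.
y = 122.9 + v_y0 t − ½ g t² = 122.9 + 6.6125×1.2091 − 4.900×1.2091² = 123.7 m.

123.7 m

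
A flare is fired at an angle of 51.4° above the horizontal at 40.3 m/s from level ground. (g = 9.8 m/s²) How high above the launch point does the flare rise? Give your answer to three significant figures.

50.6 m

Vertical component of launch velocity: v_y = 40.3 sin 51.4° = 31.50 m/s.
At the highest point the vertical velocity is zero, so v_y² = 2 g h_max.
h_max = (31.50)² / (2 × 9.8) = 992.2 / 19.60 = 50.6 m.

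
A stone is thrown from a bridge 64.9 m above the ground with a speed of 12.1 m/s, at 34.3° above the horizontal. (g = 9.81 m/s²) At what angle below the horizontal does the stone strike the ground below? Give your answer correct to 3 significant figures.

74.6°

v_x = 12.1 cos 34.3° = 9.996 m/s.
At impact |v_y| = √(v_y0² + 2 g h) = √(6.819² + 2×9.81×64.9) = 36.33 m/s.
Angle below horizontal = arctan(|v_y| / v_x) = arctan(36.33 / 9.996) = 74.6°.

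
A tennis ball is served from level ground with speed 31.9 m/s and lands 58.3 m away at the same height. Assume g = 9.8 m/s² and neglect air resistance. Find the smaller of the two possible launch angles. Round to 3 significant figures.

Level-ground range: R = v₀² sin(2θ)/g ⇒ sin 2θ = R g / v₀² = 58.3×9.8/31.9² = 0.5615.
2θ = arcsin(0.5615) = 34.16° or 180° − 34.16° = 145.84°.
So θ = 17.1° or θ = 72.9°.

17.1°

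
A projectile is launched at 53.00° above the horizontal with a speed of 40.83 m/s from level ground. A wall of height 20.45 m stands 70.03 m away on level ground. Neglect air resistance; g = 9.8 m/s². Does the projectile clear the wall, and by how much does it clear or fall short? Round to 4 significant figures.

Yes — it clears the wall by 32.68 m.

v_x = 40.83 cos 53.00° = 24.572 m/s; v_y0 = 40.83 sin 53.00° = 32.608 m/s.
Time to reach the wall: t = 70.03 / 24.572 = 2.8500 s.
Height at that point: y = 32.608×2.8500 − 4.900×2.8500² = 53.133 m.
That is 53.133 − 20.45 = 32.68 m above the top of the wall, so the projectile clears it.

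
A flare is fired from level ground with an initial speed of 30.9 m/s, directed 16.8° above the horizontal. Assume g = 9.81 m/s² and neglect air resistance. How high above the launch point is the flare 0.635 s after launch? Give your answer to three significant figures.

3.69 m

v_y0 = 30.9 sin 16.8° = 8.931 m/s.
y(t) = v_y0 t − ½ g t² = 8.931×0.635 − 4.905×0.635² = 3.69 m.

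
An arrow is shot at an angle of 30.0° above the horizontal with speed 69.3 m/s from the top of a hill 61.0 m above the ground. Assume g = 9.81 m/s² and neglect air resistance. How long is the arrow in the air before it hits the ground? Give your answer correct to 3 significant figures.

8.52 s

Vertical component: v_y = 69.3 sin 30.0° = 34.65 m/s.
Taking up as positive with launch at y = 61.0 m, landing at y = 0: 0 = 61.0 + 34.65 t − ½(9.81) t².
Solving 4.905 t² − 34.65 t − 61.0 = 0 gives t = [34.65 + √(34.65² + 4·4.905·61.0)] / 9.810 = 8.52 s.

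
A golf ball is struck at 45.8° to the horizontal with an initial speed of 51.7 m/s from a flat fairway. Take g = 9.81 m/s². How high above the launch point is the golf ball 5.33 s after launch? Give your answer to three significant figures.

v_y0 = 51.7 sin 45.8° = 37.06 m/s.
y(t) = v_y0 t − ½ g t² = 37.06×5.33 − 4.905×5.33² = 58.2 m.

58.2 m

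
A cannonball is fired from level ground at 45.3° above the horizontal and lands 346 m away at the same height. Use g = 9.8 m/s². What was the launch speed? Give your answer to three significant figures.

On level ground, R = v₀² sin(2θ) / g, so v₀ = √(R g / sin 2θ).
sin(2 × 45.3°) = 0.9999.
v₀ = √(346 × 9.8 / 0.9999) = √3391 = 58.2 m/s.

58.2 m/s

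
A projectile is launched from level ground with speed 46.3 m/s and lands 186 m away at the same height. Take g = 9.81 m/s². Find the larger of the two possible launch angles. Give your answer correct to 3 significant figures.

60.8°

Level-ground range: R = v₀² sin(2θ)/g ⇒ sin 2θ = R g / v₀² = 186×9.81/46.3² = 0.8512.
2θ = arcsin(0.8512) = 58.34° or 180° − 58.34° = 121.66°.
So θ = 29.2° or θ = 60.8°.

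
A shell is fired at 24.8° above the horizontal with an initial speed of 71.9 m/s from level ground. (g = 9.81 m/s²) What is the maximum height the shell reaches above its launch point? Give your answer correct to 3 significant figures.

Vertical component of launch velocity: v_y = 71.9 sin 24.8° = 30.16 m/s.
At the highest point the vertical velocity is zero, so v_y² = 2 g h_max.
h_max = (30.16)² / (2 × 9.81) = 909.6 / 19.62 = 46.4 m.

46.4 m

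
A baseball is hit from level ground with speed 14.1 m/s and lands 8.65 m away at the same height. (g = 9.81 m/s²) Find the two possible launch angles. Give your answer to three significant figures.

12.6° and 77.4°

Level-ground range: R = v₀² sin(2θ)/g ⇒ sin 2θ = R g / v₀² = 8.65×9.81/14.1² = 0.4268.
2θ = arcsin(0.4268) = 25.26° or 180° − 25.26° = 154.74°.
So θ = 12.6° or θ = 77.4°.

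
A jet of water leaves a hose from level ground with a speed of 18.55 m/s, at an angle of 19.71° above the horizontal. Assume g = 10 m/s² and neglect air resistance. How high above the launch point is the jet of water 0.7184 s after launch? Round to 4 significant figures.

1.914 m

v_y0 = 18.55 sin 19.71° = 6.2562 m/s.
y(t) = v_y0 t − ½ g t² = 6.2562×0.7184 − 5.000×0.7184² = 1.914 m.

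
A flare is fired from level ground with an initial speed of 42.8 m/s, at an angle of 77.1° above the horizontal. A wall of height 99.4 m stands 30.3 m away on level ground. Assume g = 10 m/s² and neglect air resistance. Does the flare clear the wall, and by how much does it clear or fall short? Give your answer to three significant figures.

v_x = 42.8 cos 77.1° = 9.555 m/s; v_y0 = 42.8 sin 77.1° = 41.72 m/s.
Time to reach the wall: t = 30.3 / 9.555 = 3.171 s.
Height at that point: y = 41.72×3.171 − 5.000×3.171² = 82.02 m.
That is 99.4 − 82.02 = 17.4 m below the top of the wall, so the flare does not clear it.

No — it falls 17.4 m short of clearing the wall.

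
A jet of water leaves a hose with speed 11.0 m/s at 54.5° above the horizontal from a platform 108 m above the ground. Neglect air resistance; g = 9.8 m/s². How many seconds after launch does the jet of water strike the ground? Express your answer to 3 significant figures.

5.70 s

Vertical component: v_y = 11.0 sin 54.5° = 8.955 m/s.
Taking up as positive with launch at y = 108 m, landing at y = 0: 0 = 108 + 8.955 t − ½(9.8) t².
Solving 4.900 t² − 8.955 t − 108 = 0 gives t = [8.955 + √(8.955² + 4·4.900·108)] / 9.800 = 5.70 s.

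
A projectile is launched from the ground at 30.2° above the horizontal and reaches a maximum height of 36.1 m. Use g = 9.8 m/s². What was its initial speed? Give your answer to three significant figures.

52.9 m/s

At maximum height v_y = 0, so (v₀ sin θ)² = 2 g H.
v₀ sin 30.2° = √(2 × 9.8 × 36.1) = 26.60 m/s.
v₀ = 26.60 / sin 30.2° = 26.60 / 0.5030 = 52.9 m/s.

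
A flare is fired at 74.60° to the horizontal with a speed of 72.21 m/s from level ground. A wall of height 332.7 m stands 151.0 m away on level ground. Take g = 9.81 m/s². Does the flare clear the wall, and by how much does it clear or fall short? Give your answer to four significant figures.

v_x = 72.21 cos 74.60° = 19.176 m/s; v_y0 = 72.21 sin 74.60° = 69.617 m/s.
Time to reach the wall: t = 151.0 / 19.176 = 7.8744 s.
Height at that point: y = 69.617×7.8744 − 4.905×7.8744² = 244.05 m.
That is 332.7 − 244.05 = 88.65 m below the top of the wall, so the flare does not clear it.

No — it falls 88.65 m short of clearing the wall.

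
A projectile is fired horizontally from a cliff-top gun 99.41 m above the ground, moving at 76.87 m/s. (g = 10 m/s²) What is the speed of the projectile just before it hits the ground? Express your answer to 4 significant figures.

Fall time: t = √(2 × 99.41 / 10) = 4.4589 s.
At impact: v_x = 76.87 m/s (unchanged), v_y = g t = 10 × 4.4589 = 44.589 m/s.
Speed = √(v_x² + v_y²) = √(5909.0 + 1988.2) = 88.87 m/s.

88.87 m/s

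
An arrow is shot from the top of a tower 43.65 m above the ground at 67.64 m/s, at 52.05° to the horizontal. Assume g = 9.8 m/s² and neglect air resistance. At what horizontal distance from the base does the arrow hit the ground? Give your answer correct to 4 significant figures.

Components: v_x = 67.64 cos 52.05° = 41.597 m/s, v_y = 67.64 sin 52.05° = 53.337 m/s.
Vertical: 0 = 43.65 + 53.337 t − ½(9.8) t² ⇒ 4.900 t² − 53.337 t − 43.65 = 0.
t = [53.337 + √(2844.8 + 855.54)] / 9.800 = 11.650 s.
Horizontal: R = v_x · t = 41.597 × 11.650 = 484.6 m.

484.6 m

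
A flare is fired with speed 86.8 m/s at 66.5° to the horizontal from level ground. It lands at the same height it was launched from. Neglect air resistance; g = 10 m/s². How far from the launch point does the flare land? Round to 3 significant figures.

Components: v_x = 86.8 cos 66.5° = 34.61 m/s, v_y = 86.8 sin 66.5° = 79.60 m/s.
Time of flight (same landing height): t = 2 v_y / g = 2 × 79.60 / 10 = 15.92 s.
Range: R = v_x · t = 34.61 × 15.92 = 551 m.

551 m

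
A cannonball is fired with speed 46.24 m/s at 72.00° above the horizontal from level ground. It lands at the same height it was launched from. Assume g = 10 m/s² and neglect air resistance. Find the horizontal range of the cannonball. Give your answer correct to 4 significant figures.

For level ground, R = v₀² sin(2θ) / g.
sin(2 × 72.00°) = sin 144.00° = 0.5878.
R = (46.24)² × 0.5878 / 10 = 125.7 m.

125.7 m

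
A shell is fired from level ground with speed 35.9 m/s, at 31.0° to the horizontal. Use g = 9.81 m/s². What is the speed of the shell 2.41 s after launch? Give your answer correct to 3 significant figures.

31.2 m/s

v_x = 35.9 cos 31.0° = 30.77 m/s (constant).
v_y(t) = 35.9 sin 31.0° − g t = 18.49 − 9.81 × 2.41 = -5.152 m/s.
Speed = √(v_x² + v_y²) = √(946.8 + 26.54) = 31.2 m/s.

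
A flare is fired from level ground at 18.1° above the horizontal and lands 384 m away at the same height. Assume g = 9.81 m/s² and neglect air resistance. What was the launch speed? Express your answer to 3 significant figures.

79.9 m/s

On level ground, R = v₀² sin(2θ) / g, so v₀ = √(R g / sin 2θ).
sin(2 × 18.1°) = 0.5906.
v₀ = √(384 × 9.81 / 0.5906) = √6378 = 79.9 m/s.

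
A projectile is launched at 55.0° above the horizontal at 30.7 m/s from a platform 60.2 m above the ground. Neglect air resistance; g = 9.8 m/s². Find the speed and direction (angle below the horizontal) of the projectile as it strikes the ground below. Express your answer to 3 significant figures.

v_x = 30.7 cos 55.0° = 17.61 m/s (constant).
|v_y| at impact = √((25.15)² + 2×9.8×60.2) = 42.57 m/s.
Speed = √(17.61² + 42.57²) = 46.1 m/s; angle = arctan(42.57/17.61) = 67.5° below horizontal.

46.1 m/s at 67.5° below the horizontal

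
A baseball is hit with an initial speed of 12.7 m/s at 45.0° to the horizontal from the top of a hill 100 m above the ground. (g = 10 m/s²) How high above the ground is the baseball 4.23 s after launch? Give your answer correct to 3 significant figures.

v_y0 = 12.7 sin 45.0° = 8.980 m/s.
y(t) = 100 + v_y0 t − ½ g t² = 100 + 8.980×4.23 − ½×10×4.23² = 48.5 m.

48.5 m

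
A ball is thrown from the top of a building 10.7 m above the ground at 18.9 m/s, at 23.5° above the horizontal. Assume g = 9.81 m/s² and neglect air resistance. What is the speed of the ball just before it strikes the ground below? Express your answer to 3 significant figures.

v_x = 18.9 cos 23.5° = 17.33 m/s is unchanged throughout.
For the vertical component, v_y² = v_y0² + 2 g h = (7.536)² + 2×9.81×10.7 = 266.7, so |v_y| = 16.33 m/s.
Impact speed = √(v_x² + v_y²) = √(300.3 + 266.7) = 23.8 m/s.

23.8 m/s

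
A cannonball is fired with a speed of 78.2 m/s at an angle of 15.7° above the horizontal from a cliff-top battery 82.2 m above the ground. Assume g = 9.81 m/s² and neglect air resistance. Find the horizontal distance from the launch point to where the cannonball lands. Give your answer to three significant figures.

Components: v_x = 78.2 cos 15.7° = 75.28 m/s, v_y = 78.2 sin 15.7° = 21.16 m/s.
Vertical: 0 = 82.2 + 21.16 t − ½(9.81) t² ⇒ 4.905 t² − 21.16 t − 82.2 = 0.
t = [21.16 + √(447.7 + 1613)] / 9.810 = 6.784 s.
Horizontal: R = v_x · t = 75.28 × 6.784 = 511 m.

511 m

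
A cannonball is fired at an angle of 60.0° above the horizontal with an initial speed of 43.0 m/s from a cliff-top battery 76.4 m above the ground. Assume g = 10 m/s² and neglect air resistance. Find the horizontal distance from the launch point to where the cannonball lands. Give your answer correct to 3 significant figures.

Components: v_x = 43.0 cos 60.0° = 21.50 m/s, v_y = 43.0 sin 60.0° = 37.24 m/s.
Vertical: 0 = 76.4 + 37.24 t − ½(10) t² ⇒ 5.000 t² − 37.24 t − 76.4 = 0.
t = [37.24 + √(1387 + 1528)] / 10.00 = 9.123 s.
Horizontal: R = v_x · t = 21.50 × 9.123 = 196 m.

196 m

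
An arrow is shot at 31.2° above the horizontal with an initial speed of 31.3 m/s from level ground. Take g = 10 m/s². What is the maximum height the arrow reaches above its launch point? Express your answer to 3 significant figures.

13.1 m

Vertical component of launch velocity: v_y = 31.3 sin 31.2° = 16.21 m/s.
At the highest point the vertical velocity is zero, so v_y² = 2 g h_max.
h_max = (16.21)² / (2 × 10) = 262.8 / 20.00 = 13.1 m.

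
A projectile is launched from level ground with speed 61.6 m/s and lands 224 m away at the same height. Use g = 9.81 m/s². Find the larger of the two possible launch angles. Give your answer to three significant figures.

72.3°

Level-ground range: R = v₀² sin(2θ)/g ⇒ sin 2θ = R g / v₀² = 224×9.81/61.6² = 0.5791.
2θ = arcsin(0.5791) = 35.39° or 180° − 35.39° = 144.61°.
So θ = 17.7° or θ = 72.3°.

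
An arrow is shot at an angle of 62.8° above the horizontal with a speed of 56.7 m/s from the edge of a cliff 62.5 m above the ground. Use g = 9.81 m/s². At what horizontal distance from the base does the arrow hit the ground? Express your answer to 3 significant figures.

295 m

Components: v_x = 56.7 cos 62.8° = 25.92 m/s, v_y = 56.7 sin 62.8° = 50.43 m/s.
Vertical: 0 = 62.5 + 50.43 t − ½(9.81) t² ⇒ 4.905 t² − 50.43 t − 62.5 = 0.
t = [50.43 + √(2543 + 1226)] / 9.810 = 11.40 s.
Horizontal: R = v_x · t = 25.92 × 11.40 = 295 m.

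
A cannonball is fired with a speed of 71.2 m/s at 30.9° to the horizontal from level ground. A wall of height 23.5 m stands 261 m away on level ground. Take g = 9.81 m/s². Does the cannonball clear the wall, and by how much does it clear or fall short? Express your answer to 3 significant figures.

Yes — it clears the wall by 43.2 m.

v_x = 71.2 cos 30.9° = 61.09 m/s; v_y0 = 71.2 sin 30.9° = 36.56 m/s.
Time to reach the wall: t = 261 / 61.09 = 4.272 s.
Height at that point: y = 36.56×4.272 − 4.905×4.272² = 66.67 m.
That is 66.67 − 23.5 = 43.2 m above the top of the wall, so the cannonball clears it.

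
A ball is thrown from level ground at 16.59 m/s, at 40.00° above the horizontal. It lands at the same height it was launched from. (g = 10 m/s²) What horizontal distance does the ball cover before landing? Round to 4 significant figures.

27.10 m

For level ground, R = v₀² sin(2θ) / g.
sin(2 × 40.00°) = sin 80.000° = 0.9848.
R = (16.59)² × 0.9848 / 10 = 27.10 m.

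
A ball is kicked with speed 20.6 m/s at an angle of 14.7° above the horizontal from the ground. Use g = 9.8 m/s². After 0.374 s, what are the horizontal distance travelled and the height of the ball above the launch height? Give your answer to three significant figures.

v_x = 20.6 cos 14.7° = 19.93 m/s; v_y0 = 20.6 sin 14.7° = 5.227 m/s.
x = v_x t = 19.93 × 0.374 = 7.45 m.
y = v_y0 t − ½ g t² = 5.227×0.374 − 4.900×0.374² = 1.27 m.

x = 7.45 m, y = 1.27 m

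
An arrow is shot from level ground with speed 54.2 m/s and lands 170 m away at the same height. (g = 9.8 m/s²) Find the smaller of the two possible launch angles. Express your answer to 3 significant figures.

Level-ground range: R = v₀² sin(2θ)/g ⇒ sin 2θ = R g / v₀² = 170×9.8/54.2² = 0.5671.
2θ = arcsin(0.5671) = 34.55° or 180° − 34.55° = 145.45°.
So θ = 17.3° or θ = 72.7°.

17.3°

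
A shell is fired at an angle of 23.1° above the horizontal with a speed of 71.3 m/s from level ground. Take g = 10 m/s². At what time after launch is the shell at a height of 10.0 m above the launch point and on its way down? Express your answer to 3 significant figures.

5.21 s

v_y0 = 71.3 sin 23.1° = 27.97 m/s.
Set y = v_y0 t − ½ g t² = 10.0: 5.000 t² − 27.97 t + 10.0 = 0.
t = [27.97 ± √(782.3 − 200.0)] / 10 = (27.97 ± 24.13) / 10, giving t = 0.384 s or t = 5.21 s.
On the way down corresponds to the larger root: t = 5.21 s.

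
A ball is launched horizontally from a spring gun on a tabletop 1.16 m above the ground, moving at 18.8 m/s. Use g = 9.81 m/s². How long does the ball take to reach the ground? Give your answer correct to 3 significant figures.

The horizontal speed doesn't affect the fall. With v_y0 = 0, h = ½ g t².
t = √(2 × 1.16 / 9.81) = √0.2365 = 0.486 s.

0.486 s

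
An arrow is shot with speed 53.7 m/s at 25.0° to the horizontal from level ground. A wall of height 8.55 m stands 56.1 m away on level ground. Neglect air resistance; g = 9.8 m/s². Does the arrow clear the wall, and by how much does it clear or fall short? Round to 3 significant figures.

v_x = 53.7 cos 25.0° = 48.67 m/s; v_y0 = 53.7 sin 25.0° = 22.69 m/s.
Time to reach the wall: t = 56.1 / 48.67 = 1.153 s.
Height at that point: y = 22.69×1.153 − 4.900×1.153² = 19.65 m.
That is 19.65 − 8.55 = 11.1 m above the top of the wall, so the arrow clears it.

Yes — it clears the wall by 11.1 m.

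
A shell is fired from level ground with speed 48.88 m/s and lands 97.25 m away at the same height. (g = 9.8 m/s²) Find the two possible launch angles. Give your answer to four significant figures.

11.75° and 78.25°

Level-ground range: R = v₀² sin(2θ)/g ⇒ sin 2θ = R g / v₀² = 97.25×9.8/48.88² = 0.3989.
2θ = arcsin(0.3989) = 23.509° or 180° − 23.509° = 156.491°.
So θ = 11.75° or θ = 78.25°.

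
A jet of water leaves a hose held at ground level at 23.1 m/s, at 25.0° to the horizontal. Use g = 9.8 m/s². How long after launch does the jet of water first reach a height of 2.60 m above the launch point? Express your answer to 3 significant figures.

0.317 s

v_y0 = 23.1 sin 25.0° = 9.762 m/s.
Set y = v_y0 t − ½ g t² = 2.60: 4.900 t² − 9.762 t + 2.60 = 0.
t = [9.762 ± √(95.30 − 50.96)] / 9.8 = (9.762 ± 6.659) / 9.8, giving t = 0.317 s or t = 1.68 s.
The jet of water is on the way up at the first time, so t = 0.317 s.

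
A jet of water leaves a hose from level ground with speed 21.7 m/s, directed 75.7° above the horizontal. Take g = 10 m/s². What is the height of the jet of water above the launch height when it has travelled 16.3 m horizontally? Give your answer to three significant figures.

17.7 m

v_x = 21.7 cos 75.7° = 5.360 m/s, v_y0 = 21.7 sin 75.7° = 21.03 m/s.
Time to reach x = 16.3 m: t = x / v_x = 16.3 / 5.360 = 3.041 s.
y = v_y0 t − ½ g t² = 21.03×3.041 − 5.000×3.041² = 17.7 m.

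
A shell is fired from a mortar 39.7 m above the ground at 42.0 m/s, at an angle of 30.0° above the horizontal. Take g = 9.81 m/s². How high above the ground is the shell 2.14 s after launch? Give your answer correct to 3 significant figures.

62.2 m

v_y0 = 42.0 sin 30.0° = 21.00 m/s.
y(t) = 39.7 + v_y0 t − ½ g t² = 39.7 + 21.00×2.14 − ½×9.81×2.14² = 62.2 m.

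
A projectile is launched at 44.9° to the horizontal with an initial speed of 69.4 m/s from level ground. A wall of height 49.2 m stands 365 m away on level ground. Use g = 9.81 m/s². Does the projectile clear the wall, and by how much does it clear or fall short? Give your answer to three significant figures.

v_x = 69.4 cos 44.9° = 49.16 m/s; v_y0 = 69.4 sin 44.9° = 48.99 m/s.
Time to reach the wall: t = 365 / 49.16 = 7.425 s.
Height at that point: y = 48.99×7.425 − 4.905×7.425² = 93.34 m.
That is 93.34 − 49.2 = 44.1 m above the top of the wall, so the projectile clears it.

Yes — it clears the wall by 44.1 m.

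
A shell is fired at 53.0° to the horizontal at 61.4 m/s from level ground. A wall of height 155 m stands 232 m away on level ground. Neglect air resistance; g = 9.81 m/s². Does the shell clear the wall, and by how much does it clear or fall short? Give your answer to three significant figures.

v_x = 61.4 cos 53.0° = 36.95 m/s; v_y0 = 61.4 sin 53.0° = 49.04 m/s.
Time to reach the wall: t = 232 / 36.95 = 6.279 s.
Height at that point: y = 49.04×6.279 − 4.905×6.279² = 114.5 m.
That is 155 − 114.5 = 40.5 m below the top of the wall, so the shell does not clear it.

No — it falls 40.5 m short of clearing the wall.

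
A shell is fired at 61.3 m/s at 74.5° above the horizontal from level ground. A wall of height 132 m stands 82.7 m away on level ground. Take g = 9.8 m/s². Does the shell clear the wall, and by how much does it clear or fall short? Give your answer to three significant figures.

v_x = 61.3 cos 74.5° = 16.38 m/s; v_y0 = 61.3 sin 74.5° = 59.07 m/s.
Time to reach the wall: t = 82.7 / 16.38 = 5.049 s.
Height at that point: y = 59.07×5.049 − 4.900×5.049² = 173.3 m.
That is 173.3 − 132 = 41.3 m above the top of the wall, so the shell clears it.

Yes — it clears the wall by 41.3 m.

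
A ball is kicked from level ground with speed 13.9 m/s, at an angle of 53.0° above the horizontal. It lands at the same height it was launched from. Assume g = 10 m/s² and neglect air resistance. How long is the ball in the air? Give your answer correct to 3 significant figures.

2.22 s

Vertical component: v_y = 13.9 sin 53.0° = 11.10 m/s.
For a projectile landing at launch height, time of flight is t = 2 v_y / g = 2 × 11.10 / 10 = 2.22 s.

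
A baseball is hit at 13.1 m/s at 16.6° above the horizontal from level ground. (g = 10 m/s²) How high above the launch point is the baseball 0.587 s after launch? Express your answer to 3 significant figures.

v_y0 = 13.1 sin 16.6° = 3.743 m/s.
y(t) = v_y0 t − ½ g t² = 3.743×0.587 − 5.000×0.587² = 0.474 m.

0.474 m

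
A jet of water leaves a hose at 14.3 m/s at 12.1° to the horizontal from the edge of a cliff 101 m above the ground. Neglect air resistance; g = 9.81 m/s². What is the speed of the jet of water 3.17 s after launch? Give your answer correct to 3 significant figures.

31.4 m/s

v_x = 14.3 cos 12.1° = 13.98 m/s (constant).
v_y(t) = 14.3 sin 12.1° − g t = 2.998 − 9.81 × 3.17 = -28.10 m/s.
Speed = √(v_x² + v_y²) = √(195.4 + 789.6) = 31.4 m/s.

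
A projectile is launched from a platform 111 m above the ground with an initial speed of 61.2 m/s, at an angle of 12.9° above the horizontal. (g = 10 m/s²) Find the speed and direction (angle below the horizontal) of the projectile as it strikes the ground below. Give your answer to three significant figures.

77.2 m/s at 39.4° below the horizontal

v_x = 61.2 cos 12.9° = 59.66 m/s (constant).
|v_y| at impact = √((13.66)² + 2×10×111) = 49.06 m/s.
Speed = √(59.66² + 49.06²) = 77.2 m/s; angle = arctan(49.06/59.66) = 39.4° below horizontal.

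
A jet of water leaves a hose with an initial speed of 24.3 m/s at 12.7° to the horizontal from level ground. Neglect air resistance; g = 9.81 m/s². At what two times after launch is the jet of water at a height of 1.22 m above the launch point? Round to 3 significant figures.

0.326 s and 0.763 s

v_y0 = 24.3 sin 12.7° = 5.342 m/s.
Set y = v_y0 t − ½ g t² = 1.22: 4.905 t² − 5.342 t + 1.22 = 0.
t = [5.342 ± √(28.54 − 23.94)] / 9.81 = (5.342 ± 2.145) / 9.81, giving t = 0.326 s or t = 0.763 s.
So the jet of water is at 1.22 m at t = 0.326 s (rising) and t = 0.763 s (falling).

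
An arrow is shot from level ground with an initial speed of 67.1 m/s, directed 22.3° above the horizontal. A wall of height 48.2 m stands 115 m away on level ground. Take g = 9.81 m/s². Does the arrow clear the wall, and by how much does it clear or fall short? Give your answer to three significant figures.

No — it falls 17.9 m short of clearing the wall.

v_x = 67.1 cos 22.3° = 62.08 m/s; v_y0 = 67.1 sin 22.3° = 25.46 m/s.
Time to reach the wall: t = 115 / 62.08 = 1.852 s.
Height at that point: y = 25.46×1.852 − 4.905×1.852² = 30.33 m.
That is 48.2 − 30.33 = 17.9 m below the top of the wall, so the arrow does not clear it.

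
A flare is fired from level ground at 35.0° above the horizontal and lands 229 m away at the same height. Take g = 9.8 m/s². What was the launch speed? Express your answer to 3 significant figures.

On level ground, R = v₀² sin(2θ) / g, so v₀ = √(R g / sin 2θ).
sin(2 × 35.0°) = 0.9397.
v₀ = √(229 × 9.8 / 0.9397) = √2388 = 48.9 m/s.

48.9 m/s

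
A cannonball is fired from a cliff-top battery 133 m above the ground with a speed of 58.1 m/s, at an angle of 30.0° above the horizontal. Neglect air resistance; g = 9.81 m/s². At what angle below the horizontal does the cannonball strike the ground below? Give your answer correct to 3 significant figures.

v_x = 58.1 cos 30.0° = 50.32 m/s.
At impact |v_y| = √(v_y0² + 2 g h) = √(29.05² + 2×9.81×133) = 58.77 m/s.
Angle below horizontal = arctan(|v_y| / v_x) = arctan(58.77 / 50.32) = 49.4°.

49.4°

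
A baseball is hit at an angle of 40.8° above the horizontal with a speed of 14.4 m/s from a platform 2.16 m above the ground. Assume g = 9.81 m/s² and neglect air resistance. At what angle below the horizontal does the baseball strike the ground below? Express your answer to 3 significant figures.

v_x = 14.4 cos 40.8° = 10.90 m/s.
At impact |v_y| = √(v_y0² + 2 g h) = √(9.409² + 2×9.81×2.16) = 11.44 m/s.
Angle below horizontal = arctan(|v_y| / v_x) = arctan(11.44 / 10.90) = 46.4°.

46.4°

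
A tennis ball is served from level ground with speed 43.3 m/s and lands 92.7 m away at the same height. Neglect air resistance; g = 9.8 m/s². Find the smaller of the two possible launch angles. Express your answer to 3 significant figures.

Level-ground range: R = v₀² sin(2θ)/g ⇒ sin 2θ = R g / v₀² = 92.7×9.8/43.3² = 0.4845.
2θ = arcsin(0.4845) = 28.98° or 180° − 28.98° = 151.02°.
So θ = 14.5° or θ = 75.5°.

14.5°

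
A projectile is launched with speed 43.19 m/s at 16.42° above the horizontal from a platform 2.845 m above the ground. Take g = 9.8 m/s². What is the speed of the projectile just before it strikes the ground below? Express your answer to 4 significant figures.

43.83 m/s

v_x = 43.19 cos 16.42° = 41.429 m/s is unchanged throughout.
For the vertical component, v_y² = v_y0² + 2 g h = (12.209)² + 2×9.8×2.845 = 204.82, so |v_y| = 14.312 m/s.
Impact speed = √(v_x² + v_y²) = √(1716.4 + 204.82) = 43.83 m/s.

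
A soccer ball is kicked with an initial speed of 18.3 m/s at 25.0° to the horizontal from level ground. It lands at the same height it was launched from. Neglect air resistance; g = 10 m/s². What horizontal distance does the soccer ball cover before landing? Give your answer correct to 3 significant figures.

25.7 m

Components: v_x = 18.3 cos 25.0° = 16.59 m/s, v_y = 18.3 sin 25.0° = 7.734 m/s.
Time of flight (same landing height): t = 2 v_y / g = 2 × 7.734 / 10 = 1.547 s.
Range: R = v_x · t = 16.59 × 1.547 = 25.7 m.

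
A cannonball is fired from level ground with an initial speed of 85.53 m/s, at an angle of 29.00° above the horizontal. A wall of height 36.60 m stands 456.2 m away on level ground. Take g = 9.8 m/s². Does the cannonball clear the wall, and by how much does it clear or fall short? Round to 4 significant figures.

Yes — it clears the wall by 34.04 m.

v_x = 85.53 cos 29.00° = 74.806 m/s; v_y0 = 85.53 sin 29.00° = 41.466 m/s.
Time to reach the wall: t = 456.2 / 74.806 = 6.0984 s.
Height at that point: y = 41.466×6.0984 − 4.900×6.0984² = 70.643 m.
That is 70.643 − 36.60 = 34.04 m above the top of the wall, so the cannonball clears it.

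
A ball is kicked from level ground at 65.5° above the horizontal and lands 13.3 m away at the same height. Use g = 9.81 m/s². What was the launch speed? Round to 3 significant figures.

On level ground, R = v₀² sin(2θ) / g, so v₀ = √(R g / sin 2θ).
sin(2 × 65.5°) = 0.7547.
v₀ = √(13.3 × 9.81 / 0.7547) = √172.9 = 13.1 m/s.

13.1 m/s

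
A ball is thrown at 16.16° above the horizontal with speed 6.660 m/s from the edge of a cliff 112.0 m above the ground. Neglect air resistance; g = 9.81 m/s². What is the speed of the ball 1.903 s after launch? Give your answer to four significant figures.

17.99 m/s

v_x = 6.660 cos 16.16° = 6.3969 m/s (constant).
v_y(t) = 6.660 sin 16.16° − g t = 1.8536 − 9.81 × 1.903 = -16.815 m/s.
Speed = √(v_x² + v_y²) = √(40.920 + 282.74) = 17.99 m/s.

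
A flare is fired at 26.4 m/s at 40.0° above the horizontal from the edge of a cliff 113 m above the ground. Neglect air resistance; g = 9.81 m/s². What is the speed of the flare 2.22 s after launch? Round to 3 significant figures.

20.8 m/s

v_x = 26.4 cos 40.0° = 20.22 m/s (constant).
v_y(t) = 26.4 sin 40.0° − g t = 16.97 − 9.81 × 2.22 = -4.808 m/s.
Speed = √(v_x² + v_y²) = √(408.8 + 23.12) = 20.8 m/s.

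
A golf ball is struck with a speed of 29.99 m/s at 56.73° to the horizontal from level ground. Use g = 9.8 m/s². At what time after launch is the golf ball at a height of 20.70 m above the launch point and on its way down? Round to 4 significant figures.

4.082 s

v_y0 = 29.99 sin 56.73° = 25.074 m/s.
Set y = v_y0 t − ½ g t² = 20.70: 4.900 t² − 25.074 t + 20.70 = 0.
t = [25.074 ± √(628.71 − 405.72)] / 9.8 = (25.074 ± 14.933) / 9.8, giving t = 1.035 s or t = 4.082 s.
On the way down corresponds to the larger root: t = 4.082 s.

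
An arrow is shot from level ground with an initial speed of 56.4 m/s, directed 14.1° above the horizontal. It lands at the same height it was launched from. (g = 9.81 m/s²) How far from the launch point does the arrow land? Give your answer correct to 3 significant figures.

153 m

For level ground, R = v₀² sin(2θ) / g.
sin(2 × 14.1°) = sin 28.20° = 0.4726.
R = (56.4)² × 0.4726 / 9.81 = 153 m.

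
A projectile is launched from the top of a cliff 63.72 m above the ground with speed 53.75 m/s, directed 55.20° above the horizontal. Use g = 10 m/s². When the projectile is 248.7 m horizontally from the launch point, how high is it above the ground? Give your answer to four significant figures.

92.91 m

v_x = 53.75 cos 55.20° = 30.676 m/s, v_y0 = 53.75 sin 55.20° = 44.137 m/s.
Time to reach x = 248.7 m: t = x / v_x = 248.7 / 30.676 = 8.1073 s.
y = 63.72 + v_y0 t − ½ g t² = 63.72 + 44.137×8.1073 − 5.000×8.1073² = 92.91 m.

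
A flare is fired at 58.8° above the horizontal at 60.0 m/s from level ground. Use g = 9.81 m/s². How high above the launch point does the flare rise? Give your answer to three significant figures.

134 m

Vertical component of launch velocity: v_y = 60.0 sin 58.8° = 51.32 m/s.
At the highest point the vertical velocity is zero, so v_y² = 2 g h_max.
h_max = (51.32)² / (2 × 9.81) = 2634 / 19.62 = 134 m.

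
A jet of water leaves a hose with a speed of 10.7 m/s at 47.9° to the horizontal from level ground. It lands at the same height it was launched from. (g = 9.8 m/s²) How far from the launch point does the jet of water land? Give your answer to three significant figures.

11.6 m

Components: v_x = 10.7 cos 47.9° = 7.174 m/s, v_y = 10.7 sin 47.9° = 7.939 m/s.
Time of flight (same landing height): t = 2 v_y / g = 2 × 7.939 / 9.8 = 1.620 s.
Range: R = v_x · t = 7.174 × 1.620 = 11.6 m.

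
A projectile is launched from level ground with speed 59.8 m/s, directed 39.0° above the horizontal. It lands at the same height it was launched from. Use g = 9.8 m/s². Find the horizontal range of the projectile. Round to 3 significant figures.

Components: v_x = 59.8 cos 39.0° = 46.47 m/s, v_y = 59.8 sin 39.0° = 37.63 m/s.
Time of flight (same landing height): t = 2 v_y / g = 2 × 37.63 / 9.8 = 7.680 s.
Range: R = v_x · t = 46.47 × 7.680 = 357 m.

357 m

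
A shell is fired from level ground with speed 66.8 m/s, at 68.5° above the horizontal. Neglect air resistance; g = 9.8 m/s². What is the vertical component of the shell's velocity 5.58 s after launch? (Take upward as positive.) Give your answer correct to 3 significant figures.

Initial vertical component: v_y0 = 66.8 sin 68.5° = 62.15 m/s.
v_y(t) = v_y0 − g t = 62.15 − 9.8 × 5.58 = 7.47 m/s.

7.47 m/s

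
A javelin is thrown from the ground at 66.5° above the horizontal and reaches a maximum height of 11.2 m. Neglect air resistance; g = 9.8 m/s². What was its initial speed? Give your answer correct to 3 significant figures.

16.2 m/s

At maximum height v_y = 0, so (v₀ sin θ)² = 2 g H.
v₀ sin 66.5° = √(2 × 9.8 × 11.2) = 14.82 m/s.
v₀ = 14.82 / sin 66.5° = 14.82 / 0.9171 = 16.2 m/s.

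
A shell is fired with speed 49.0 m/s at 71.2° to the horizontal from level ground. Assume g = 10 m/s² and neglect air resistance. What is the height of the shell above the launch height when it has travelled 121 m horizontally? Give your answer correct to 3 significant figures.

61.9 m

v_x = 49.0 cos 71.2° = 15.79 m/s, v_y0 = 49.0 sin 71.2° = 46.39 m/s.
Time to reach x = 121 m: t = x / v_x = 121 / 15.79 = 7.663 s.
y = v_y0 t − ½ g t² = 46.39×7.663 − 5.000×7.663² = 61.9 m.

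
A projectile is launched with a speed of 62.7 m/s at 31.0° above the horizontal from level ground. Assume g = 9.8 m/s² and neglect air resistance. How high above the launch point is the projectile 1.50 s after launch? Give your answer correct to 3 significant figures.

v_y0 = 62.7 sin 31.0° = 32.29 m/s.
y(t) = v_y0 t − ½ g t² = 32.29×1.50 − 4.900×1.50² = 37.4 m.

37.4 m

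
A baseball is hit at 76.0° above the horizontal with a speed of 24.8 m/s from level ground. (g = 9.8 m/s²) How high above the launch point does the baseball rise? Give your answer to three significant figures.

Vertical component of launch velocity: v_y = 24.8 sin 76.0° = 24.06 m/s.
At the highest point the vertical velocity is zero, so v_y² = 2 g h_max.
h_max = (24.06)² / (2 × 9.8) = 578.9 / 19.60 = 29.5 m.

29.5 m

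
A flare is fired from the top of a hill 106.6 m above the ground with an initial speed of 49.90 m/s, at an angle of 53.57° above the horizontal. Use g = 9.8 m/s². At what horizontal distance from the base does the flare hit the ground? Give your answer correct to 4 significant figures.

305.4 m

Components: v_x = 49.90 cos 53.57° = 29.633 m/s, v_y = 49.90 sin 53.57° = 40.149 m/s.
Vertical: 0 = 106.6 + 40.149 t − ½(9.8) t² ⇒ 4.900 t² − 40.149 t − 106.6 = 0.
t = [40.149 + √(1611.9 + 2089.4)] / 9.800 = 10.305 s.
Horizontal: R = v_x · t = 29.633 × 10.305 = 305.4 m.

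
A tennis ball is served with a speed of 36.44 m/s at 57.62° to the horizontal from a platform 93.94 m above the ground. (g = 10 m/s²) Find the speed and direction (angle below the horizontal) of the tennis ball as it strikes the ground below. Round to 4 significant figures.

v_x = 36.44 cos 57.62° = 19.515 m/s (constant).
|v_y| at impact = √((30.774)² + 2×10×93.94) = 53.159 m/s.
Speed = √(19.515² + 53.159²) = 56.63 m/s; angle = arctan(53.159/19.515) = 69.84° below horizontal.

56.63 m/s at 69.84° below the horizontal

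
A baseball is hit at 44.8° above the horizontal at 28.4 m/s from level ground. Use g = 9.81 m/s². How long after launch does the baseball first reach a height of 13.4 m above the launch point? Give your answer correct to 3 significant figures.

v_y0 = 28.4 sin 44.8° = 20.01 m/s.
Set y = v_y0 t − ½ g t² = 13.4: 4.905 t² − 20.01 t + 13.4 = 0.
t = [20.01 ± √(400.4 − 262.9)] / 9.81 = (20.01 ± 11.73) / 9.81, giving t = 0.844 s or t = 3.24 s.
The baseball is on the way up at the first time, so t = 0.844 s.

0.844 s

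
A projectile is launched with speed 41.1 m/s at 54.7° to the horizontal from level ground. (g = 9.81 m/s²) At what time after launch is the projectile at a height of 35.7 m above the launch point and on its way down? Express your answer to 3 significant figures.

5.52 s

v_y0 = 41.1 sin 54.7° = 33.54 m/s.
Set y = v_y0 t − ½ g t² = 35.7: 4.905 t² − 33.54 t + 35.7 = 0.
t = [33.54 ± √(1125 − 700.4)] / 9.81 = (33.54 ± 20.61) / 9.81, giving t = 1.32 s or t = 5.52 s.
On the way down corresponds to the larger root: t = 5.52 s.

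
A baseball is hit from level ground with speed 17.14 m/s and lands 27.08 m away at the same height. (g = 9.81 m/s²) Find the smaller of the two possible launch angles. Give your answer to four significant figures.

Level-ground range: R = v₀² sin(2θ)/g ⇒ sin 2θ = R g / v₀² = 27.08×9.81/17.14² = 0.9043.
2θ = arcsin(0.9043) = 64.729° or 180° − 64.729° = 115.271°.
So θ = 32.36° or θ = 57.64°.

32.36°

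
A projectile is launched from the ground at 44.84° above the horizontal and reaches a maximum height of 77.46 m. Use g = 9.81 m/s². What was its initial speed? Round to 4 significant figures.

55.29 m/s

At maximum height v_y = 0, so (v₀ sin θ)² = 2 g H.
v₀ sin 44.84° = √(2 × 9.81 × 77.46) = 38.984 m/s.
v₀ = 38.984 / sin 44.84° = 38.984 / 0.7051 = 55.29 m/s.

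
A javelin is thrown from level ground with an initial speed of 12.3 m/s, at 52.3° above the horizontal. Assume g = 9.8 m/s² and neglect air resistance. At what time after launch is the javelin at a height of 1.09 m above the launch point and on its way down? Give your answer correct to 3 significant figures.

v_y0 = 12.3 sin 52.3° = 9.732 m/s.
Set y = v_y0 t − ½ g t² = 1.09: 4.900 t² − 9.732 t + 1.09 = 0.
t = [9.732 ± √(94.71 − 21.36)] / 9.8 = (9.732 ± 8.564) / 9.8, giving t = 0.119 s or t = 1.87 s.
On the way down corresponds to the larger root: t = 1.87 s.

1.87 s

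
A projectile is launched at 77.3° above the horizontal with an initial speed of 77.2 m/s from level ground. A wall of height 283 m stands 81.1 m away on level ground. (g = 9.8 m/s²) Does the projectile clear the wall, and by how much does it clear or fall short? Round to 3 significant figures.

v_x = 77.2 cos 77.3° = 16.97 m/s; v_y0 = 77.2 sin 77.3° = 75.31 m/s.
Time to reach the wall: t = 81.1 / 16.97 = 4.779 s.
Height at that point: y = 75.31×4.779 − 4.900×4.779² = 248.0 m.
That is 283 − 248.0 = 35.0 m below the top of the wall, so the projectile does not clear it.

No — it falls 35.0 m short of clearing the wall.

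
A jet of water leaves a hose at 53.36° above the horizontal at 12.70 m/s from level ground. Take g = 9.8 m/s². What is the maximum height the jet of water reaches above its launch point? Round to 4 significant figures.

5.298 m

Vertical component of launch velocity: v_y = 12.70 sin 53.36° = 10.190 m/s.
At the highest point the vertical velocity is zero, so v_y² = 2 g h_max.
h_max = (10.190)² / (2 × 9.8) = 103.84 / 19.60 = 5.298 m.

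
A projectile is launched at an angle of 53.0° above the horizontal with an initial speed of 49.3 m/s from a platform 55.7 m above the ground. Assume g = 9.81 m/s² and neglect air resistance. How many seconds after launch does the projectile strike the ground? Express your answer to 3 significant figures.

Vertical component: v_y = 49.3 sin 53.0° = 39.37 m/s.
Taking up as positive with launch at y = 55.7 m, landing at y = 0: 0 = 55.7 + 39.37 t − ½(9.81) t².
Solving 4.905 t² − 39.37 t − 55.7 = 0 gives t = [39.37 + √(39.37² + 4·4.905·55.7)] / 9.810 = 9.25 s.

9.25 s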